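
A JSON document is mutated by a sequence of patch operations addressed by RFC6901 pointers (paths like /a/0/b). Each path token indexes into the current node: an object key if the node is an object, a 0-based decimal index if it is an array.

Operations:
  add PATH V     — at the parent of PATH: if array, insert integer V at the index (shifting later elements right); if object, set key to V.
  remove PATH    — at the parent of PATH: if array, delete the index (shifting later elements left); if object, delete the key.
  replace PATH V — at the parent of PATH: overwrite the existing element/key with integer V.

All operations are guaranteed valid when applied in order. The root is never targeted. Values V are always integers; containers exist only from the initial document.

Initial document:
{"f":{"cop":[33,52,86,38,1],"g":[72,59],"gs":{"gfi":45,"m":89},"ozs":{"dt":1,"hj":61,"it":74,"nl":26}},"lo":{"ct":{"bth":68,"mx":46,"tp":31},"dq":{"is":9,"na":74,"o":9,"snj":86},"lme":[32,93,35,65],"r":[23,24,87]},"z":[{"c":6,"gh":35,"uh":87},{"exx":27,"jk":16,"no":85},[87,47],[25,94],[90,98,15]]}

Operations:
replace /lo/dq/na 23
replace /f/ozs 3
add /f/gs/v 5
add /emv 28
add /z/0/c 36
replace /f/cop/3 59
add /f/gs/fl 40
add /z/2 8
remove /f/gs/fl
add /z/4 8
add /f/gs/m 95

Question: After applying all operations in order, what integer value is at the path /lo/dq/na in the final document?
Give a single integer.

Answer: 23

Derivation:
After op 1 (replace /lo/dq/na 23): {"f":{"cop":[33,52,86,38,1],"g":[72,59],"gs":{"gfi":45,"m":89},"ozs":{"dt":1,"hj":61,"it":74,"nl":26}},"lo":{"ct":{"bth":68,"mx":46,"tp":31},"dq":{"is":9,"na":23,"o":9,"snj":86},"lme":[32,93,35,65],"r":[23,24,87]},"z":[{"c":6,"gh":35,"uh":87},{"exx":27,"jk":16,"no":85},[87,47],[25,94],[90,98,15]]}
After op 2 (replace /f/ozs 3): {"f":{"cop":[33,52,86,38,1],"g":[72,59],"gs":{"gfi":45,"m":89},"ozs":3},"lo":{"ct":{"bth":68,"mx":46,"tp":31},"dq":{"is":9,"na":23,"o":9,"snj":86},"lme":[32,93,35,65],"r":[23,24,87]},"z":[{"c":6,"gh":35,"uh":87},{"exx":27,"jk":16,"no":85},[87,47],[25,94],[90,98,15]]}
After op 3 (add /f/gs/v 5): {"f":{"cop":[33,52,86,38,1],"g":[72,59],"gs":{"gfi":45,"m":89,"v":5},"ozs":3},"lo":{"ct":{"bth":68,"mx":46,"tp":31},"dq":{"is":9,"na":23,"o":9,"snj":86},"lme":[32,93,35,65],"r":[23,24,87]},"z":[{"c":6,"gh":35,"uh":87},{"exx":27,"jk":16,"no":85},[87,47],[25,94],[90,98,15]]}
After op 4 (add /emv 28): {"emv":28,"f":{"cop":[33,52,86,38,1],"g":[72,59],"gs":{"gfi":45,"m":89,"v":5},"ozs":3},"lo":{"ct":{"bth":68,"mx":46,"tp":31},"dq":{"is":9,"na":23,"o":9,"snj":86},"lme":[32,93,35,65],"r":[23,24,87]},"z":[{"c":6,"gh":35,"uh":87},{"exx":27,"jk":16,"no":85},[87,47],[25,94],[90,98,15]]}
After op 5 (add /z/0/c 36): {"emv":28,"f":{"cop":[33,52,86,38,1],"g":[72,59],"gs":{"gfi":45,"m":89,"v":5},"ozs":3},"lo":{"ct":{"bth":68,"mx":46,"tp":31},"dq":{"is":9,"na":23,"o":9,"snj":86},"lme":[32,93,35,65],"r":[23,24,87]},"z":[{"c":36,"gh":35,"uh":87},{"exx":27,"jk":16,"no":85},[87,47],[25,94],[90,98,15]]}
After op 6 (replace /f/cop/3 59): {"emv":28,"f":{"cop":[33,52,86,59,1],"g":[72,59],"gs":{"gfi":45,"m":89,"v":5},"ozs":3},"lo":{"ct":{"bth":68,"mx":46,"tp":31},"dq":{"is":9,"na":23,"o":9,"snj":86},"lme":[32,93,35,65],"r":[23,24,87]},"z":[{"c":36,"gh":35,"uh":87},{"exx":27,"jk":16,"no":85},[87,47],[25,94],[90,98,15]]}
After op 7 (add /f/gs/fl 40): {"emv":28,"f":{"cop":[33,52,86,59,1],"g":[72,59],"gs":{"fl":40,"gfi":45,"m":89,"v":5},"ozs":3},"lo":{"ct":{"bth":68,"mx":46,"tp":31},"dq":{"is":9,"na":23,"o":9,"snj":86},"lme":[32,93,35,65],"r":[23,24,87]},"z":[{"c":36,"gh":35,"uh":87},{"exx":27,"jk":16,"no":85},[87,47],[25,94],[90,98,15]]}
After op 8 (add /z/2 8): {"emv":28,"f":{"cop":[33,52,86,59,1],"g":[72,59],"gs":{"fl":40,"gfi":45,"m":89,"v":5},"ozs":3},"lo":{"ct":{"bth":68,"mx":46,"tp":31},"dq":{"is":9,"na":23,"o":9,"snj":86},"lme":[32,93,35,65],"r":[23,24,87]},"z":[{"c":36,"gh":35,"uh":87},{"exx":27,"jk":16,"no":85},8,[87,47],[25,94],[90,98,15]]}
After op 9 (remove /f/gs/fl): {"emv":28,"f":{"cop":[33,52,86,59,1],"g":[72,59],"gs":{"gfi":45,"m":89,"v":5},"ozs":3},"lo":{"ct":{"bth":68,"mx":46,"tp":31},"dq":{"is":9,"na":23,"o":9,"snj":86},"lme":[32,93,35,65],"r":[23,24,87]},"z":[{"c":36,"gh":35,"uh":87},{"exx":27,"jk":16,"no":85},8,[87,47],[25,94],[90,98,15]]}
After op 10 (add /z/4 8): {"emv":28,"f":{"cop":[33,52,86,59,1],"g":[72,59],"gs":{"gfi":45,"m":89,"v":5},"ozs":3},"lo":{"ct":{"bth":68,"mx":46,"tp":31},"dq":{"is":9,"na":23,"o":9,"snj":86},"lme":[32,93,35,65],"r":[23,24,87]},"z":[{"c":36,"gh":35,"uh":87},{"exx":27,"jk":16,"no":85},8,[87,47],8,[25,94],[90,98,15]]}
After op 11 (add /f/gs/m 95): {"emv":28,"f":{"cop":[33,52,86,59,1],"g":[72,59],"gs":{"gfi":45,"m":95,"v":5},"ozs":3},"lo":{"ct":{"bth":68,"mx":46,"tp":31},"dq":{"is":9,"na":23,"o":9,"snj":86},"lme":[32,93,35,65],"r":[23,24,87]},"z":[{"c":36,"gh":35,"uh":87},{"exx":27,"jk":16,"no":85},8,[87,47],8,[25,94],[90,98,15]]}
Value at /lo/dq/na: 23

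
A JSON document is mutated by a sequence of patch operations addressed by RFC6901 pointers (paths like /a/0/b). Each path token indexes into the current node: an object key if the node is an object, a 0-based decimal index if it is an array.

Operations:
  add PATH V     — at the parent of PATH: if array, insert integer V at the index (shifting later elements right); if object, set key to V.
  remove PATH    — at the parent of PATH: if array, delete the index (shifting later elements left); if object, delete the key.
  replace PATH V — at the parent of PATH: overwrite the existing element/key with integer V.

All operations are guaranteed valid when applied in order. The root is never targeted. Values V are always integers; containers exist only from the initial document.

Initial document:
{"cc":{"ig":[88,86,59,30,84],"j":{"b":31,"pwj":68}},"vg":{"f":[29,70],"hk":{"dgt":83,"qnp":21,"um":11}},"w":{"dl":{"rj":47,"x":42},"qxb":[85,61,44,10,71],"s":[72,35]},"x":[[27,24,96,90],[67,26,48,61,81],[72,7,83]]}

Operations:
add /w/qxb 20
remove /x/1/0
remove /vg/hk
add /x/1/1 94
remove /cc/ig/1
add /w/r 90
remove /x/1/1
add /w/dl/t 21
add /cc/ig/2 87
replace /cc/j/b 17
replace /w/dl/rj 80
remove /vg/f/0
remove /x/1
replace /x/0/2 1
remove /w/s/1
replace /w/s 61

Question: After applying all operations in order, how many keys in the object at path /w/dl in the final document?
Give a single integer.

Answer: 3

Derivation:
After op 1 (add /w/qxb 20): {"cc":{"ig":[88,86,59,30,84],"j":{"b":31,"pwj":68}},"vg":{"f":[29,70],"hk":{"dgt":83,"qnp":21,"um":11}},"w":{"dl":{"rj":47,"x":42},"qxb":20,"s":[72,35]},"x":[[27,24,96,90],[67,26,48,61,81],[72,7,83]]}
After op 2 (remove /x/1/0): {"cc":{"ig":[88,86,59,30,84],"j":{"b":31,"pwj":68}},"vg":{"f":[29,70],"hk":{"dgt":83,"qnp":21,"um":11}},"w":{"dl":{"rj":47,"x":42},"qxb":20,"s":[72,35]},"x":[[27,24,96,90],[26,48,61,81],[72,7,83]]}
After op 3 (remove /vg/hk): {"cc":{"ig":[88,86,59,30,84],"j":{"b":31,"pwj":68}},"vg":{"f":[29,70]},"w":{"dl":{"rj":47,"x":42},"qxb":20,"s":[72,35]},"x":[[27,24,96,90],[26,48,61,81],[72,7,83]]}
After op 4 (add /x/1/1 94): {"cc":{"ig":[88,86,59,30,84],"j":{"b":31,"pwj":68}},"vg":{"f":[29,70]},"w":{"dl":{"rj":47,"x":42},"qxb":20,"s":[72,35]},"x":[[27,24,96,90],[26,94,48,61,81],[72,7,83]]}
After op 5 (remove /cc/ig/1): {"cc":{"ig":[88,59,30,84],"j":{"b":31,"pwj":68}},"vg":{"f":[29,70]},"w":{"dl":{"rj":47,"x":42},"qxb":20,"s":[72,35]},"x":[[27,24,96,90],[26,94,48,61,81],[72,7,83]]}
After op 6 (add /w/r 90): {"cc":{"ig":[88,59,30,84],"j":{"b":31,"pwj":68}},"vg":{"f":[29,70]},"w":{"dl":{"rj":47,"x":42},"qxb":20,"r":90,"s":[72,35]},"x":[[27,24,96,90],[26,94,48,61,81],[72,7,83]]}
After op 7 (remove /x/1/1): {"cc":{"ig":[88,59,30,84],"j":{"b":31,"pwj":68}},"vg":{"f":[29,70]},"w":{"dl":{"rj":47,"x":42},"qxb":20,"r":90,"s":[72,35]},"x":[[27,24,96,90],[26,48,61,81],[72,7,83]]}
After op 8 (add /w/dl/t 21): {"cc":{"ig":[88,59,30,84],"j":{"b":31,"pwj":68}},"vg":{"f":[29,70]},"w":{"dl":{"rj":47,"t":21,"x":42},"qxb":20,"r":90,"s":[72,35]},"x":[[27,24,96,90],[26,48,61,81],[72,7,83]]}
After op 9 (add /cc/ig/2 87): {"cc":{"ig":[88,59,87,30,84],"j":{"b":31,"pwj":68}},"vg":{"f":[29,70]},"w":{"dl":{"rj":47,"t":21,"x":42},"qxb":20,"r":90,"s":[72,35]},"x":[[27,24,96,90],[26,48,61,81],[72,7,83]]}
After op 10 (replace /cc/j/b 17): {"cc":{"ig":[88,59,87,30,84],"j":{"b":17,"pwj":68}},"vg":{"f":[29,70]},"w":{"dl":{"rj":47,"t":21,"x":42},"qxb":20,"r":90,"s":[72,35]},"x":[[27,24,96,90],[26,48,61,81],[72,7,83]]}
After op 11 (replace /w/dl/rj 80): {"cc":{"ig":[88,59,87,30,84],"j":{"b":17,"pwj":68}},"vg":{"f":[29,70]},"w":{"dl":{"rj":80,"t":21,"x":42},"qxb":20,"r":90,"s":[72,35]},"x":[[27,24,96,90],[26,48,61,81],[72,7,83]]}
After op 12 (remove /vg/f/0): {"cc":{"ig":[88,59,87,30,84],"j":{"b":17,"pwj":68}},"vg":{"f":[70]},"w":{"dl":{"rj":80,"t":21,"x":42},"qxb":20,"r":90,"s":[72,35]},"x":[[27,24,96,90],[26,48,61,81],[72,7,83]]}
After op 13 (remove /x/1): {"cc":{"ig":[88,59,87,30,84],"j":{"b":17,"pwj":68}},"vg":{"f":[70]},"w":{"dl":{"rj":80,"t":21,"x":42},"qxb":20,"r":90,"s":[72,35]},"x":[[27,24,96,90],[72,7,83]]}
After op 14 (replace /x/0/2 1): {"cc":{"ig":[88,59,87,30,84],"j":{"b":17,"pwj":68}},"vg":{"f":[70]},"w":{"dl":{"rj":80,"t":21,"x":42},"qxb":20,"r":90,"s":[72,35]},"x":[[27,24,1,90],[72,7,83]]}
After op 15 (remove /w/s/1): {"cc":{"ig":[88,59,87,30,84],"j":{"b":17,"pwj":68}},"vg":{"f":[70]},"w":{"dl":{"rj":80,"t":21,"x":42},"qxb":20,"r":90,"s":[72]},"x":[[27,24,1,90],[72,7,83]]}
After op 16 (replace /w/s 61): {"cc":{"ig":[88,59,87,30,84],"j":{"b":17,"pwj":68}},"vg":{"f":[70]},"w":{"dl":{"rj":80,"t":21,"x":42},"qxb":20,"r":90,"s":61},"x":[[27,24,1,90],[72,7,83]]}
Size at path /w/dl: 3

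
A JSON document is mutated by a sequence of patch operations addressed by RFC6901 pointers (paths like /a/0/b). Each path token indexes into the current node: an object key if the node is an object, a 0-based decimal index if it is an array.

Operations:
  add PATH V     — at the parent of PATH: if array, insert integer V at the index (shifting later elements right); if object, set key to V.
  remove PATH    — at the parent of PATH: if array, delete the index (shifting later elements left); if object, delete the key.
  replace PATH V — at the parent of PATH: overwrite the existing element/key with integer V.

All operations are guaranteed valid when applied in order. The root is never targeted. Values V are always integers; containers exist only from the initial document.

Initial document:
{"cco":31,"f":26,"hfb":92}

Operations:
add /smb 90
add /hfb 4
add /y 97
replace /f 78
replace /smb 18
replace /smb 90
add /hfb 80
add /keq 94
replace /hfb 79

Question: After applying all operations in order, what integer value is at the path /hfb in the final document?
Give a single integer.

Answer: 79

Derivation:
After op 1 (add /smb 90): {"cco":31,"f":26,"hfb":92,"smb":90}
After op 2 (add /hfb 4): {"cco":31,"f":26,"hfb":4,"smb":90}
After op 3 (add /y 97): {"cco":31,"f":26,"hfb":4,"smb":90,"y":97}
After op 4 (replace /f 78): {"cco":31,"f":78,"hfb":4,"smb":90,"y":97}
After op 5 (replace /smb 18): {"cco":31,"f":78,"hfb":4,"smb":18,"y":97}
After op 6 (replace /smb 90): {"cco":31,"f":78,"hfb":4,"smb":90,"y":97}
After op 7 (add /hfb 80): {"cco":31,"f":78,"hfb":80,"smb":90,"y":97}
After op 8 (add /keq 94): {"cco":31,"f":78,"hfb":80,"keq":94,"smb":90,"y":97}
After op 9 (replace /hfb 79): {"cco":31,"f":78,"hfb":79,"keq":94,"smb":90,"y":97}
Value at /hfb: 79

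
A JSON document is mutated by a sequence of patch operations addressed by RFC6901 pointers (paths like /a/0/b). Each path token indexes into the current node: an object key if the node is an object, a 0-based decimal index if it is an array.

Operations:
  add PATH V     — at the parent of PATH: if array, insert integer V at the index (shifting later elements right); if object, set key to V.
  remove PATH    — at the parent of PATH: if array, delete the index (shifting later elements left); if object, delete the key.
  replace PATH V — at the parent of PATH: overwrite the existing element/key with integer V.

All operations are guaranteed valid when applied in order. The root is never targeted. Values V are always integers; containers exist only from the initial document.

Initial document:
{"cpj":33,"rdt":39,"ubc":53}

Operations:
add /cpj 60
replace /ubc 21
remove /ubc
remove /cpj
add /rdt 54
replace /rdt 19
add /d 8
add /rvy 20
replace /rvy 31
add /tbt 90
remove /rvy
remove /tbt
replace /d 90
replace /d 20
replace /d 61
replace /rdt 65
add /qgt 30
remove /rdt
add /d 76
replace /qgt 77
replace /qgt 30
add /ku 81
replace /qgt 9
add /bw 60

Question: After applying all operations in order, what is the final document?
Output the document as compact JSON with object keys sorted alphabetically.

Answer: {"bw":60,"d":76,"ku":81,"qgt":9}

Derivation:
After op 1 (add /cpj 60): {"cpj":60,"rdt":39,"ubc":53}
After op 2 (replace /ubc 21): {"cpj":60,"rdt":39,"ubc":21}
After op 3 (remove /ubc): {"cpj":60,"rdt":39}
After op 4 (remove /cpj): {"rdt":39}
After op 5 (add /rdt 54): {"rdt":54}
After op 6 (replace /rdt 19): {"rdt":19}
After op 7 (add /d 8): {"d":8,"rdt":19}
After op 8 (add /rvy 20): {"d":8,"rdt":19,"rvy":20}
After op 9 (replace /rvy 31): {"d":8,"rdt":19,"rvy":31}
After op 10 (add /tbt 90): {"d":8,"rdt":19,"rvy":31,"tbt":90}
After op 11 (remove /rvy): {"d":8,"rdt":19,"tbt":90}
After op 12 (remove /tbt): {"d":8,"rdt":19}
After op 13 (replace /d 90): {"d":90,"rdt":19}
After op 14 (replace /d 20): {"d":20,"rdt":19}
After op 15 (replace /d 61): {"d":61,"rdt":19}
After op 16 (replace /rdt 65): {"d":61,"rdt":65}
After op 17 (add /qgt 30): {"d":61,"qgt":30,"rdt":65}
After op 18 (remove /rdt): {"d":61,"qgt":30}
After op 19 (add /d 76): {"d":76,"qgt":30}
After op 20 (replace /qgt 77): {"d":76,"qgt":77}
After op 21 (replace /qgt 30): {"d":76,"qgt":30}
After op 22 (add /ku 81): {"d":76,"ku":81,"qgt":30}
After op 23 (replace /qgt 9): {"d":76,"ku":81,"qgt":9}
After op 24 (add /bw 60): {"bw":60,"d":76,"ku":81,"qgt":9}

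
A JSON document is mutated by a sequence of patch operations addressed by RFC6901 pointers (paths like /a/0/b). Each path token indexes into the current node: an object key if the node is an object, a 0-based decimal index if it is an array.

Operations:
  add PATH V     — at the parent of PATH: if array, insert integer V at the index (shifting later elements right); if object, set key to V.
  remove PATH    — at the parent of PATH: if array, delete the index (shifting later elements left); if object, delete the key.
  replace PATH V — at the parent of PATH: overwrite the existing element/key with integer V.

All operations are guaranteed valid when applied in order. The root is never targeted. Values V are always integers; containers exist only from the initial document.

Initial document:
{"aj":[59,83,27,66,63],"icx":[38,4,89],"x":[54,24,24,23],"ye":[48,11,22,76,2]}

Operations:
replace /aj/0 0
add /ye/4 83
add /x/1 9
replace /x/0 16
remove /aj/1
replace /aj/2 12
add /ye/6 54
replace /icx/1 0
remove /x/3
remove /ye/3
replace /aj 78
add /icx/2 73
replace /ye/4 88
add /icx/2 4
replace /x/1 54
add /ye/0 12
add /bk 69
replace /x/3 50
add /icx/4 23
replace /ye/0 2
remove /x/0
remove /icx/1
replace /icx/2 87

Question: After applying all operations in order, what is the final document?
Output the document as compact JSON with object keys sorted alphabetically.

After op 1 (replace /aj/0 0): {"aj":[0,83,27,66,63],"icx":[38,4,89],"x":[54,24,24,23],"ye":[48,11,22,76,2]}
After op 2 (add /ye/4 83): {"aj":[0,83,27,66,63],"icx":[38,4,89],"x":[54,24,24,23],"ye":[48,11,22,76,83,2]}
After op 3 (add /x/1 9): {"aj":[0,83,27,66,63],"icx":[38,4,89],"x":[54,9,24,24,23],"ye":[48,11,22,76,83,2]}
After op 4 (replace /x/0 16): {"aj":[0,83,27,66,63],"icx":[38,4,89],"x":[16,9,24,24,23],"ye":[48,11,22,76,83,2]}
After op 5 (remove /aj/1): {"aj":[0,27,66,63],"icx":[38,4,89],"x":[16,9,24,24,23],"ye":[48,11,22,76,83,2]}
After op 6 (replace /aj/2 12): {"aj":[0,27,12,63],"icx":[38,4,89],"x":[16,9,24,24,23],"ye":[48,11,22,76,83,2]}
After op 7 (add /ye/6 54): {"aj":[0,27,12,63],"icx":[38,4,89],"x":[16,9,24,24,23],"ye":[48,11,22,76,83,2,54]}
After op 8 (replace /icx/1 0): {"aj":[0,27,12,63],"icx":[38,0,89],"x":[16,9,24,24,23],"ye":[48,11,22,76,83,2,54]}
After op 9 (remove /x/3): {"aj":[0,27,12,63],"icx":[38,0,89],"x":[16,9,24,23],"ye":[48,11,22,76,83,2,54]}
After op 10 (remove /ye/3): {"aj":[0,27,12,63],"icx":[38,0,89],"x":[16,9,24,23],"ye":[48,11,22,83,2,54]}
After op 11 (replace /aj 78): {"aj":78,"icx":[38,0,89],"x":[16,9,24,23],"ye":[48,11,22,83,2,54]}
After op 12 (add /icx/2 73): {"aj":78,"icx":[38,0,73,89],"x":[16,9,24,23],"ye":[48,11,22,83,2,54]}
After op 13 (replace /ye/4 88): {"aj":78,"icx":[38,0,73,89],"x":[16,9,24,23],"ye":[48,11,22,83,88,54]}
After op 14 (add /icx/2 4): {"aj":78,"icx":[38,0,4,73,89],"x":[16,9,24,23],"ye":[48,11,22,83,88,54]}
After op 15 (replace /x/1 54): {"aj":78,"icx":[38,0,4,73,89],"x":[16,54,24,23],"ye":[48,11,22,83,88,54]}
After op 16 (add /ye/0 12): {"aj":78,"icx":[38,0,4,73,89],"x":[16,54,24,23],"ye":[12,48,11,22,83,88,54]}
After op 17 (add /bk 69): {"aj":78,"bk":69,"icx":[38,0,4,73,89],"x":[16,54,24,23],"ye":[12,48,11,22,83,88,54]}
After op 18 (replace /x/3 50): {"aj":78,"bk":69,"icx":[38,0,4,73,89],"x":[16,54,24,50],"ye":[12,48,11,22,83,88,54]}
After op 19 (add /icx/4 23): {"aj":78,"bk":69,"icx":[38,0,4,73,23,89],"x":[16,54,24,50],"ye":[12,48,11,22,83,88,54]}
After op 20 (replace /ye/0 2): {"aj":78,"bk":69,"icx":[38,0,4,73,23,89],"x":[16,54,24,50],"ye":[2,48,11,22,83,88,54]}
After op 21 (remove /x/0): {"aj":78,"bk":69,"icx":[38,0,4,73,23,89],"x":[54,24,50],"ye":[2,48,11,22,83,88,54]}
After op 22 (remove /icx/1): {"aj":78,"bk":69,"icx":[38,4,73,23,89],"x":[54,24,50],"ye":[2,48,11,22,83,88,54]}
After op 23 (replace /icx/2 87): {"aj":78,"bk":69,"icx":[38,4,87,23,89],"x":[54,24,50],"ye":[2,48,11,22,83,88,54]}

Answer: {"aj":78,"bk":69,"icx":[38,4,87,23,89],"x":[54,24,50],"ye":[2,48,11,22,83,88,54]}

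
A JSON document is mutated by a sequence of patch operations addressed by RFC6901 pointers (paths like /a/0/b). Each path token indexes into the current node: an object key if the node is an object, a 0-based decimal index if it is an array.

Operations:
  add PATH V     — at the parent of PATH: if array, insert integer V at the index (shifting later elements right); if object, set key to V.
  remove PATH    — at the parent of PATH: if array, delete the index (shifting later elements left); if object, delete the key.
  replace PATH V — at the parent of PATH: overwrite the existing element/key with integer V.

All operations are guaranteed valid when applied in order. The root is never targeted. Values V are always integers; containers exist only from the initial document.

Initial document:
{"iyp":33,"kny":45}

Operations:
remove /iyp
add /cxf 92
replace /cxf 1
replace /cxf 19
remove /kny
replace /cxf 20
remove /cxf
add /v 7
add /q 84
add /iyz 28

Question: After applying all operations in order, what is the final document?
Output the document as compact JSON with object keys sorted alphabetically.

After op 1 (remove /iyp): {"kny":45}
After op 2 (add /cxf 92): {"cxf":92,"kny":45}
After op 3 (replace /cxf 1): {"cxf":1,"kny":45}
After op 4 (replace /cxf 19): {"cxf":19,"kny":45}
After op 5 (remove /kny): {"cxf":19}
After op 6 (replace /cxf 20): {"cxf":20}
After op 7 (remove /cxf): {}
After op 8 (add /v 7): {"v":7}
After op 9 (add /q 84): {"q":84,"v":7}
After op 10 (add /iyz 28): {"iyz":28,"q":84,"v":7}

Answer: {"iyz":28,"q":84,"v":7}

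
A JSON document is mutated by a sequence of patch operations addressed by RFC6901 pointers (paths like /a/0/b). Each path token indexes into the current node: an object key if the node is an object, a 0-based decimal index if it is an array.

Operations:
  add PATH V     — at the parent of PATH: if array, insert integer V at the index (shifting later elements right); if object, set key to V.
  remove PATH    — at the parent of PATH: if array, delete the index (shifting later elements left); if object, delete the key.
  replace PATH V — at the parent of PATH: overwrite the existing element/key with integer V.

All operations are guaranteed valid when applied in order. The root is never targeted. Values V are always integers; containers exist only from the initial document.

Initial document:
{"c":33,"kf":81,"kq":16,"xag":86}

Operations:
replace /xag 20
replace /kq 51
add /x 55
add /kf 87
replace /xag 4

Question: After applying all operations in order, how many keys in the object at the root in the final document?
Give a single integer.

Answer: 5

Derivation:
After op 1 (replace /xag 20): {"c":33,"kf":81,"kq":16,"xag":20}
After op 2 (replace /kq 51): {"c":33,"kf":81,"kq":51,"xag":20}
After op 3 (add /x 55): {"c":33,"kf":81,"kq":51,"x":55,"xag":20}
After op 4 (add /kf 87): {"c":33,"kf":87,"kq":51,"x":55,"xag":20}
After op 5 (replace /xag 4): {"c":33,"kf":87,"kq":51,"x":55,"xag":4}
Size at the root: 5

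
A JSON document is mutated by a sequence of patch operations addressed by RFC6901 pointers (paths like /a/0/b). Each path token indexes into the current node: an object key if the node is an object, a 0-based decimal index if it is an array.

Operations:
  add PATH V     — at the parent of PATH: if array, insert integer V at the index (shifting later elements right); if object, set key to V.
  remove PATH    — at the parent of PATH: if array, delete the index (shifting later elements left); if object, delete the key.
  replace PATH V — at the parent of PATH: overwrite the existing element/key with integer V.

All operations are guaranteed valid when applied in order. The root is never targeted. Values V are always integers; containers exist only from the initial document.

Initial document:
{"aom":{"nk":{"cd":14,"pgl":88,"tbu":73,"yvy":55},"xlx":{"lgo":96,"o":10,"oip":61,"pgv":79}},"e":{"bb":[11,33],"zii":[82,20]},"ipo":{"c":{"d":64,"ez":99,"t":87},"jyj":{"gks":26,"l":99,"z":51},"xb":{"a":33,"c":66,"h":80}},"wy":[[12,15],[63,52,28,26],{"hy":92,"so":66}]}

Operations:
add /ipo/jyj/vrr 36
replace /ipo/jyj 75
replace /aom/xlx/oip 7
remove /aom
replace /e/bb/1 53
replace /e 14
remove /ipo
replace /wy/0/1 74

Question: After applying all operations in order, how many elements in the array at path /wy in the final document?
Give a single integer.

After op 1 (add /ipo/jyj/vrr 36): {"aom":{"nk":{"cd":14,"pgl":88,"tbu":73,"yvy":55},"xlx":{"lgo":96,"o":10,"oip":61,"pgv":79}},"e":{"bb":[11,33],"zii":[82,20]},"ipo":{"c":{"d":64,"ez":99,"t":87},"jyj":{"gks":26,"l":99,"vrr":36,"z":51},"xb":{"a":33,"c":66,"h":80}},"wy":[[12,15],[63,52,28,26],{"hy":92,"so":66}]}
After op 2 (replace /ipo/jyj 75): {"aom":{"nk":{"cd":14,"pgl":88,"tbu":73,"yvy":55},"xlx":{"lgo":96,"o":10,"oip":61,"pgv":79}},"e":{"bb":[11,33],"zii":[82,20]},"ipo":{"c":{"d":64,"ez":99,"t":87},"jyj":75,"xb":{"a":33,"c":66,"h":80}},"wy":[[12,15],[63,52,28,26],{"hy":92,"so":66}]}
After op 3 (replace /aom/xlx/oip 7): {"aom":{"nk":{"cd":14,"pgl":88,"tbu":73,"yvy":55},"xlx":{"lgo":96,"o":10,"oip":7,"pgv":79}},"e":{"bb":[11,33],"zii":[82,20]},"ipo":{"c":{"d":64,"ez":99,"t":87},"jyj":75,"xb":{"a":33,"c":66,"h":80}},"wy":[[12,15],[63,52,28,26],{"hy":92,"so":66}]}
After op 4 (remove /aom): {"e":{"bb":[11,33],"zii":[82,20]},"ipo":{"c":{"d":64,"ez":99,"t":87},"jyj":75,"xb":{"a":33,"c":66,"h":80}},"wy":[[12,15],[63,52,28,26],{"hy":92,"so":66}]}
After op 5 (replace /e/bb/1 53): {"e":{"bb":[11,53],"zii":[82,20]},"ipo":{"c":{"d":64,"ez":99,"t":87},"jyj":75,"xb":{"a":33,"c":66,"h":80}},"wy":[[12,15],[63,52,28,26],{"hy":92,"so":66}]}
After op 6 (replace /e 14): {"e":14,"ipo":{"c":{"d":64,"ez":99,"t":87},"jyj":75,"xb":{"a":33,"c":66,"h":80}},"wy":[[12,15],[63,52,28,26],{"hy":92,"so":66}]}
After op 7 (remove /ipo): {"e":14,"wy":[[12,15],[63,52,28,26],{"hy":92,"so":66}]}
After op 8 (replace /wy/0/1 74): {"e":14,"wy":[[12,74],[63,52,28,26],{"hy":92,"so":66}]}
Size at path /wy: 3

Answer: 3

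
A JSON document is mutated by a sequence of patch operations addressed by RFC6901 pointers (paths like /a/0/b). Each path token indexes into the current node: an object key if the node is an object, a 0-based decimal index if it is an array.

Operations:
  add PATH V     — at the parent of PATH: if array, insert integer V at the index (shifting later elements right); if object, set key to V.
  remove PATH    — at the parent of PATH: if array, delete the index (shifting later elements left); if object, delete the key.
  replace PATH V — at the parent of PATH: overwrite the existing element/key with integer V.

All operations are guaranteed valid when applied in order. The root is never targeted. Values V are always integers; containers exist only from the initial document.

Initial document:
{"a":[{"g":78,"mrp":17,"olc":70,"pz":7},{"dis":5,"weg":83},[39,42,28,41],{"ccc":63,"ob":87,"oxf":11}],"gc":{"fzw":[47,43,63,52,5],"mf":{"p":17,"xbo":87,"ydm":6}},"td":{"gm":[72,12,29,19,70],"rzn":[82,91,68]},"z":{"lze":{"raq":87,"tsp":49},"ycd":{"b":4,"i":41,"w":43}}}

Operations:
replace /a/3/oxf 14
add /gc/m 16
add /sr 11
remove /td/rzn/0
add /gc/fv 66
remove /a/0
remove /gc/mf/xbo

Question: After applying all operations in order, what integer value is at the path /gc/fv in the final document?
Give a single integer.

Answer: 66

Derivation:
After op 1 (replace /a/3/oxf 14): {"a":[{"g":78,"mrp":17,"olc":70,"pz":7},{"dis":5,"weg":83},[39,42,28,41],{"ccc":63,"ob":87,"oxf":14}],"gc":{"fzw":[47,43,63,52,5],"mf":{"p":17,"xbo":87,"ydm":6}},"td":{"gm":[72,12,29,19,70],"rzn":[82,91,68]},"z":{"lze":{"raq":87,"tsp":49},"ycd":{"b":4,"i":41,"w":43}}}
After op 2 (add /gc/m 16): {"a":[{"g":78,"mrp":17,"olc":70,"pz":7},{"dis":5,"weg":83},[39,42,28,41],{"ccc":63,"ob":87,"oxf":14}],"gc":{"fzw":[47,43,63,52,5],"m":16,"mf":{"p":17,"xbo":87,"ydm":6}},"td":{"gm":[72,12,29,19,70],"rzn":[82,91,68]},"z":{"lze":{"raq":87,"tsp":49},"ycd":{"b":4,"i":41,"w":43}}}
After op 3 (add /sr 11): {"a":[{"g":78,"mrp":17,"olc":70,"pz":7},{"dis":5,"weg":83},[39,42,28,41],{"ccc":63,"ob":87,"oxf":14}],"gc":{"fzw":[47,43,63,52,5],"m":16,"mf":{"p":17,"xbo":87,"ydm":6}},"sr":11,"td":{"gm":[72,12,29,19,70],"rzn":[82,91,68]},"z":{"lze":{"raq":87,"tsp":49},"ycd":{"b":4,"i":41,"w":43}}}
After op 4 (remove /td/rzn/0): {"a":[{"g":78,"mrp":17,"olc":70,"pz":7},{"dis":5,"weg":83},[39,42,28,41],{"ccc":63,"ob":87,"oxf":14}],"gc":{"fzw":[47,43,63,52,5],"m":16,"mf":{"p":17,"xbo":87,"ydm":6}},"sr":11,"td":{"gm":[72,12,29,19,70],"rzn":[91,68]},"z":{"lze":{"raq":87,"tsp":49},"ycd":{"b":4,"i":41,"w":43}}}
After op 5 (add /gc/fv 66): {"a":[{"g":78,"mrp":17,"olc":70,"pz":7},{"dis":5,"weg":83},[39,42,28,41],{"ccc":63,"ob":87,"oxf":14}],"gc":{"fv":66,"fzw":[47,43,63,52,5],"m":16,"mf":{"p":17,"xbo":87,"ydm":6}},"sr":11,"td":{"gm":[72,12,29,19,70],"rzn":[91,68]},"z":{"lze":{"raq":87,"tsp":49},"ycd":{"b":4,"i":41,"w":43}}}
After op 6 (remove /a/0): {"a":[{"dis":5,"weg":83},[39,42,28,41],{"ccc":63,"ob":87,"oxf":14}],"gc":{"fv":66,"fzw":[47,43,63,52,5],"m":16,"mf":{"p":17,"xbo":87,"ydm":6}},"sr":11,"td":{"gm":[72,12,29,19,70],"rzn":[91,68]},"z":{"lze":{"raq":87,"tsp":49},"ycd":{"b":4,"i":41,"w":43}}}
After op 7 (remove /gc/mf/xbo): {"a":[{"dis":5,"weg":83},[39,42,28,41],{"ccc":63,"ob":87,"oxf":14}],"gc":{"fv":66,"fzw":[47,43,63,52,5],"m":16,"mf":{"p":17,"ydm":6}},"sr":11,"td":{"gm":[72,12,29,19,70],"rzn":[91,68]},"z":{"lze":{"raq":87,"tsp":49},"ycd":{"b":4,"i":41,"w":43}}}
Value at /gc/fv: 66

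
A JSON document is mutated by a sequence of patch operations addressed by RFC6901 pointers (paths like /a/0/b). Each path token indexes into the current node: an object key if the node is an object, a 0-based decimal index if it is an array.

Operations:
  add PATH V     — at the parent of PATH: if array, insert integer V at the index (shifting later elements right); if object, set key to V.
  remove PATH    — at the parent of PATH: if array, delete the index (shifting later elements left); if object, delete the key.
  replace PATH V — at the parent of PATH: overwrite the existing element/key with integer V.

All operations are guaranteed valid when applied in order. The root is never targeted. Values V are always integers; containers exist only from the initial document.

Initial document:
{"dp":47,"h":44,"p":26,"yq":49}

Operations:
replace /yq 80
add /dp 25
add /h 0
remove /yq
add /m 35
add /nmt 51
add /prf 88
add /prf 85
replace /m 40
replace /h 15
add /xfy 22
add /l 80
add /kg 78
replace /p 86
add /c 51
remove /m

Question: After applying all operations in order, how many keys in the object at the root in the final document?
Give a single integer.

After op 1 (replace /yq 80): {"dp":47,"h":44,"p":26,"yq":80}
After op 2 (add /dp 25): {"dp":25,"h":44,"p":26,"yq":80}
After op 3 (add /h 0): {"dp":25,"h":0,"p":26,"yq":80}
After op 4 (remove /yq): {"dp":25,"h":0,"p":26}
After op 5 (add /m 35): {"dp":25,"h":0,"m":35,"p":26}
After op 6 (add /nmt 51): {"dp":25,"h":0,"m":35,"nmt":51,"p":26}
After op 7 (add /prf 88): {"dp":25,"h":0,"m":35,"nmt":51,"p":26,"prf":88}
After op 8 (add /prf 85): {"dp":25,"h":0,"m":35,"nmt":51,"p":26,"prf":85}
After op 9 (replace /m 40): {"dp":25,"h":0,"m":40,"nmt":51,"p":26,"prf":85}
After op 10 (replace /h 15): {"dp":25,"h":15,"m":40,"nmt":51,"p":26,"prf":85}
After op 11 (add /xfy 22): {"dp":25,"h":15,"m":40,"nmt":51,"p":26,"prf":85,"xfy":22}
After op 12 (add /l 80): {"dp":25,"h":15,"l":80,"m":40,"nmt":51,"p":26,"prf":85,"xfy":22}
After op 13 (add /kg 78): {"dp":25,"h":15,"kg":78,"l":80,"m":40,"nmt":51,"p":26,"prf":85,"xfy":22}
After op 14 (replace /p 86): {"dp":25,"h":15,"kg":78,"l":80,"m":40,"nmt":51,"p":86,"prf":85,"xfy":22}
After op 15 (add /c 51): {"c":51,"dp":25,"h":15,"kg":78,"l":80,"m":40,"nmt":51,"p":86,"prf":85,"xfy":22}
After op 16 (remove /m): {"c":51,"dp":25,"h":15,"kg":78,"l":80,"nmt":51,"p":86,"prf":85,"xfy":22}
Size at the root: 9

Answer: 9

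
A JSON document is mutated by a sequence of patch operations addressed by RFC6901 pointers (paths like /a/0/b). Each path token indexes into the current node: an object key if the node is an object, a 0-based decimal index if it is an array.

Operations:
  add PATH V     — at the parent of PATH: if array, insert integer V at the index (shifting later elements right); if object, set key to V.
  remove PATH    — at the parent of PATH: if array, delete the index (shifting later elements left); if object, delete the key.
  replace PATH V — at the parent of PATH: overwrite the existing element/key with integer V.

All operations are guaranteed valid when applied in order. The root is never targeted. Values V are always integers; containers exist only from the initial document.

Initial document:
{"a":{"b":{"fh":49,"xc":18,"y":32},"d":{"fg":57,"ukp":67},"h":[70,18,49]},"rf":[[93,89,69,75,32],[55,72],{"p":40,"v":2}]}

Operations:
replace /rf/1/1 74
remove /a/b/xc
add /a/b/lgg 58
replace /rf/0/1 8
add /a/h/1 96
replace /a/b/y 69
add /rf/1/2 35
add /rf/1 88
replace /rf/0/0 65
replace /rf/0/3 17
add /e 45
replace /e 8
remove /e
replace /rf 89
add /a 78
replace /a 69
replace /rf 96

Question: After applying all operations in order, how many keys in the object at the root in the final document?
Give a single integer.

Answer: 2

Derivation:
After op 1 (replace /rf/1/1 74): {"a":{"b":{"fh":49,"xc":18,"y":32},"d":{"fg":57,"ukp":67},"h":[70,18,49]},"rf":[[93,89,69,75,32],[55,74],{"p":40,"v":2}]}
After op 2 (remove /a/b/xc): {"a":{"b":{"fh":49,"y":32},"d":{"fg":57,"ukp":67},"h":[70,18,49]},"rf":[[93,89,69,75,32],[55,74],{"p":40,"v":2}]}
After op 3 (add /a/b/lgg 58): {"a":{"b":{"fh":49,"lgg":58,"y":32},"d":{"fg":57,"ukp":67},"h":[70,18,49]},"rf":[[93,89,69,75,32],[55,74],{"p":40,"v":2}]}
After op 4 (replace /rf/0/1 8): {"a":{"b":{"fh":49,"lgg":58,"y":32},"d":{"fg":57,"ukp":67},"h":[70,18,49]},"rf":[[93,8,69,75,32],[55,74],{"p":40,"v":2}]}
After op 5 (add /a/h/1 96): {"a":{"b":{"fh":49,"lgg":58,"y":32},"d":{"fg":57,"ukp":67},"h":[70,96,18,49]},"rf":[[93,8,69,75,32],[55,74],{"p":40,"v":2}]}
After op 6 (replace /a/b/y 69): {"a":{"b":{"fh":49,"lgg":58,"y":69},"d":{"fg":57,"ukp":67},"h":[70,96,18,49]},"rf":[[93,8,69,75,32],[55,74],{"p":40,"v":2}]}
After op 7 (add /rf/1/2 35): {"a":{"b":{"fh":49,"lgg":58,"y":69},"d":{"fg":57,"ukp":67},"h":[70,96,18,49]},"rf":[[93,8,69,75,32],[55,74,35],{"p":40,"v":2}]}
After op 8 (add /rf/1 88): {"a":{"b":{"fh":49,"lgg":58,"y":69},"d":{"fg":57,"ukp":67},"h":[70,96,18,49]},"rf":[[93,8,69,75,32],88,[55,74,35],{"p":40,"v":2}]}
After op 9 (replace /rf/0/0 65): {"a":{"b":{"fh":49,"lgg":58,"y":69},"d":{"fg":57,"ukp":67},"h":[70,96,18,49]},"rf":[[65,8,69,75,32],88,[55,74,35],{"p":40,"v":2}]}
After op 10 (replace /rf/0/3 17): {"a":{"b":{"fh":49,"lgg":58,"y":69},"d":{"fg":57,"ukp":67},"h":[70,96,18,49]},"rf":[[65,8,69,17,32],88,[55,74,35],{"p":40,"v":2}]}
After op 11 (add /e 45): {"a":{"b":{"fh":49,"lgg":58,"y":69},"d":{"fg":57,"ukp":67},"h":[70,96,18,49]},"e":45,"rf":[[65,8,69,17,32],88,[55,74,35],{"p":40,"v":2}]}
After op 12 (replace /e 8): {"a":{"b":{"fh":49,"lgg":58,"y":69},"d":{"fg":57,"ukp":67},"h":[70,96,18,49]},"e":8,"rf":[[65,8,69,17,32],88,[55,74,35],{"p":40,"v":2}]}
After op 13 (remove /e): {"a":{"b":{"fh":49,"lgg":58,"y":69},"d":{"fg":57,"ukp":67},"h":[70,96,18,49]},"rf":[[65,8,69,17,32],88,[55,74,35],{"p":40,"v":2}]}
After op 14 (replace /rf 89): {"a":{"b":{"fh":49,"lgg":58,"y":69},"d":{"fg":57,"ukp":67},"h":[70,96,18,49]},"rf":89}
After op 15 (add /a 78): {"a":78,"rf":89}
After op 16 (replace /a 69): {"a":69,"rf":89}
After op 17 (replace /rf 96): {"a":69,"rf":96}
Size at the root: 2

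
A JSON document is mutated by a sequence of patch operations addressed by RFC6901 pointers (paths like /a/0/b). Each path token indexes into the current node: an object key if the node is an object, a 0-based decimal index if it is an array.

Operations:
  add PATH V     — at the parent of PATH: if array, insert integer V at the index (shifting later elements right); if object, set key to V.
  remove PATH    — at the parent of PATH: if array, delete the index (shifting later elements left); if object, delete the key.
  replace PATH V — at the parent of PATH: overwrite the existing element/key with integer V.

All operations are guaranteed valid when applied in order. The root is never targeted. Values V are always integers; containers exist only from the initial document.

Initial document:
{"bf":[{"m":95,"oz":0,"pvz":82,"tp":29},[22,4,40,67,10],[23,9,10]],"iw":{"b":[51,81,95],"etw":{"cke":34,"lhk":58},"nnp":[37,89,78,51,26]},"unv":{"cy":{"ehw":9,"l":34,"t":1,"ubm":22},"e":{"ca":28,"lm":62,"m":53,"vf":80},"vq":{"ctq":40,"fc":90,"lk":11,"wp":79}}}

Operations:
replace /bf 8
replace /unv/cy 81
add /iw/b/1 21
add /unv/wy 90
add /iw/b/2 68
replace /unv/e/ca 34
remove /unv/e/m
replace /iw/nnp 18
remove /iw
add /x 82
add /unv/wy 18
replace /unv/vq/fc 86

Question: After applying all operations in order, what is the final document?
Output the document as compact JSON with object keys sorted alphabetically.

After op 1 (replace /bf 8): {"bf":8,"iw":{"b":[51,81,95],"etw":{"cke":34,"lhk":58},"nnp":[37,89,78,51,26]},"unv":{"cy":{"ehw":9,"l":34,"t":1,"ubm":22},"e":{"ca":28,"lm":62,"m":53,"vf":80},"vq":{"ctq":40,"fc":90,"lk":11,"wp":79}}}
After op 2 (replace /unv/cy 81): {"bf":8,"iw":{"b":[51,81,95],"etw":{"cke":34,"lhk":58},"nnp":[37,89,78,51,26]},"unv":{"cy":81,"e":{"ca":28,"lm":62,"m":53,"vf":80},"vq":{"ctq":40,"fc":90,"lk":11,"wp":79}}}
After op 3 (add /iw/b/1 21): {"bf":8,"iw":{"b":[51,21,81,95],"etw":{"cke":34,"lhk":58},"nnp":[37,89,78,51,26]},"unv":{"cy":81,"e":{"ca":28,"lm":62,"m":53,"vf":80},"vq":{"ctq":40,"fc":90,"lk":11,"wp":79}}}
After op 4 (add /unv/wy 90): {"bf":8,"iw":{"b":[51,21,81,95],"etw":{"cke":34,"lhk":58},"nnp":[37,89,78,51,26]},"unv":{"cy":81,"e":{"ca":28,"lm":62,"m":53,"vf":80},"vq":{"ctq":40,"fc":90,"lk":11,"wp":79},"wy":90}}
After op 5 (add /iw/b/2 68): {"bf":8,"iw":{"b":[51,21,68,81,95],"etw":{"cke":34,"lhk":58},"nnp":[37,89,78,51,26]},"unv":{"cy":81,"e":{"ca":28,"lm":62,"m":53,"vf":80},"vq":{"ctq":40,"fc":90,"lk":11,"wp":79},"wy":90}}
After op 6 (replace /unv/e/ca 34): {"bf":8,"iw":{"b":[51,21,68,81,95],"etw":{"cke":34,"lhk":58},"nnp":[37,89,78,51,26]},"unv":{"cy":81,"e":{"ca":34,"lm":62,"m":53,"vf":80},"vq":{"ctq":40,"fc":90,"lk":11,"wp":79},"wy":90}}
After op 7 (remove /unv/e/m): {"bf":8,"iw":{"b":[51,21,68,81,95],"etw":{"cke":34,"lhk":58},"nnp":[37,89,78,51,26]},"unv":{"cy":81,"e":{"ca":34,"lm":62,"vf":80},"vq":{"ctq":40,"fc":90,"lk":11,"wp":79},"wy":90}}
After op 8 (replace /iw/nnp 18): {"bf":8,"iw":{"b":[51,21,68,81,95],"etw":{"cke":34,"lhk":58},"nnp":18},"unv":{"cy":81,"e":{"ca":34,"lm":62,"vf":80},"vq":{"ctq":40,"fc":90,"lk":11,"wp":79},"wy":90}}
After op 9 (remove /iw): {"bf":8,"unv":{"cy":81,"e":{"ca":34,"lm":62,"vf":80},"vq":{"ctq":40,"fc":90,"lk":11,"wp":79},"wy":90}}
After op 10 (add /x 82): {"bf":8,"unv":{"cy":81,"e":{"ca":34,"lm":62,"vf":80},"vq":{"ctq":40,"fc":90,"lk":11,"wp":79},"wy":90},"x":82}
After op 11 (add /unv/wy 18): {"bf":8,"unv":{"cy":81,"e":{"ca":34,"lm":62,"vf":80},"vq":{"ctq":40,"fc":90,"lk":11,"wp":79},"wy":18},"x":82}
After op 12 (replace /unv/vq/fc 86): {"bf":8,"unv":{"cy":81,"e":{"ca":34,"lm":62,"vf":80},"vq":{"ctq":40,"fc":86,"lk":11,"wp":79},"wy":18},"x":82}

Answer: {"bf":8,"unv":{"cy":81,"e":{"ca":34,"lm":62,"vf":80},"vq":{"ctq":40,"fc":86,"lk":11,"wp":79},"wy":18},"x":82}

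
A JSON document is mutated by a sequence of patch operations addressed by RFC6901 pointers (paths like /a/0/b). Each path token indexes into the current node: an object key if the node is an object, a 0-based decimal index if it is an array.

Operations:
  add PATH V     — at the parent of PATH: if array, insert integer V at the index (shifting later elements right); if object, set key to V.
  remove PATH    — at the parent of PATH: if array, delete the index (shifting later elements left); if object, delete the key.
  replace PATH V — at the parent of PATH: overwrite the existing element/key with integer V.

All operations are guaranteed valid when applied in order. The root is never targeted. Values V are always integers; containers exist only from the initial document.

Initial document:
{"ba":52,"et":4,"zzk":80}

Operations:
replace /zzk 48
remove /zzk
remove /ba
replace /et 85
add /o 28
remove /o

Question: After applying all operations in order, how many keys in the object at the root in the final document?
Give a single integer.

After op 1 (replace /zzk 48): {"ba":52,"et":4,"zzk":48}
After op 2 (remove /zzk): {"ba":52,"et":4}
After op 3 (remove /ba): {"et":4}
After op 4 (replace /et 85): {"et":85}
After op 5 (add /o 28): {"et":85,"o":28}
After op 6 (remove /o): {"et":85}
Size at the root: 1

Answer: 1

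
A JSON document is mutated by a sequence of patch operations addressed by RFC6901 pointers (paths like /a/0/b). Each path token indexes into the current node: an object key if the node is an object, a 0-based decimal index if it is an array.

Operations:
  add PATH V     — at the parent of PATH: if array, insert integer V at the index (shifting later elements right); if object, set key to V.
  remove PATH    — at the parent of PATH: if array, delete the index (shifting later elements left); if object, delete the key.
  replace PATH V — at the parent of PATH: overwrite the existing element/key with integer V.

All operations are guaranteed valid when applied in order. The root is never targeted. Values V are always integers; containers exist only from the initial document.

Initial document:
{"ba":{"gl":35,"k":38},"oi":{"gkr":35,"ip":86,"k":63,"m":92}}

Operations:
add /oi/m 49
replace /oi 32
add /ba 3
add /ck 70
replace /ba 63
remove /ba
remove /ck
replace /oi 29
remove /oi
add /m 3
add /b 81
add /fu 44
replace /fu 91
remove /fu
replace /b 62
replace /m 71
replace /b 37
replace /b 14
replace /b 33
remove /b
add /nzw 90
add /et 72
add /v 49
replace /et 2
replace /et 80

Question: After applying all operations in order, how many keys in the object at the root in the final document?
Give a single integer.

Answer: 4

Derivation:
After op 1 (add /oi/m 49): {"ba":{"gl":35,"k":38},"oi":{"gkr":35,"ip":86,"k":63,"m":49}}
After op 2 (replace /oi 32): {"ba":{"gl":35,"k":38},"oi":32}
After op 3 (add /ba 3): {"ba":3,"oi":32}
After op 4 (add /ck 70): {"ba":3,"ck":70,"oi":32}
After op 5 (replace /ba 63): {"ba":63,"ck":70,"oi":32}
After op 6 (remove /ba): {"ck":70,"oi":32}
After op 7 (remove /ck): {"oi":32}
After op 8 (replace /oi 29): {"oi":29}
After op 9 (remove /oi): {}
After op 10 (add /m 3): {"m":3}
After op 11 (add /b 81): {"b":81,"m":3}
After op 12 (add /fu 44): {"b":81,"fu":44,"m":3}
After op 13 (replace /fu 91): {"b":81,"fu":91,"m":3}
After op 14 (remove /fu): {"b":81,"m":3}
After op 15 (replace /b 62): {"b":62,"m":3}
After op 16 (replace /m 71): {"b":62,"m":71}
After op 17 (replace /b 37): {"b":37,"m":71}
After op 18 (replace /b 14): {"b":14,"m":71}
After op 19 (replace /b 33): {"b":33,"m":71}
After op 20 (remove /b): {"m":71}
After op 21 (add /nzw 90): {"m":71,"nzw":90}
After op 22 (add /et 72): {"et":72,"m":71,"nzw":90}
After op 23 (add /v 49): {"et":72,"m":71,"nzw":90,"v":49}
After op 24 (replace /et 2): {"et":2,"m":71,"nzw":90,"v":49}
After op 25 (replace /et 80): {"et":80,"m":71,"nzw":90,"v":49}
Size at the root: 4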